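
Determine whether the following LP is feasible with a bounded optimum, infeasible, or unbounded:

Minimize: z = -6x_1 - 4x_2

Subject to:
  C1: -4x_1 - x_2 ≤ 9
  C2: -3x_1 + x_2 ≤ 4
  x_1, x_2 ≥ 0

Unbounded (objective can decrease without bound)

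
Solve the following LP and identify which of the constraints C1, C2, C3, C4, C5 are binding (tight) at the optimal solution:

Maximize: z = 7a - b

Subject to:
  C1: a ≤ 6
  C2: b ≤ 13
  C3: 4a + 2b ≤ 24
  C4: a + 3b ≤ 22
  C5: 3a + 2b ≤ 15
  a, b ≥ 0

At a = 5, b = 0, compute slack b - a·x for each constraint:
  C1: 6 − 5 = 1  (slack)
  C2: 13 − 0 = 13  (slack)
  C3: 24 − 20 = 4  (slack)
  C4: 22 − 5 = 17  (slack)
  C5: 15 − 15 = 0  (binding)

Optimal: a = 5, b = 0
Binding: C5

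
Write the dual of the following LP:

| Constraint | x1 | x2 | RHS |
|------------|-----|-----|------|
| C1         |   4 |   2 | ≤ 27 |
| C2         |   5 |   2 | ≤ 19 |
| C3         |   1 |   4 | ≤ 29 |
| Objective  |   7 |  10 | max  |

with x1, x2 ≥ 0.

Primal max cᵀx s.t. Ax ≤ b, x ≥ 0  →  Dual min bᵀy s.t. Aᵀy ≥ c, y ≥ 0.

Minimize: z = 27y1 + 19y2 + 29y3

Subject to:
  4y1 + 5y2 + y3 ≥ 7
  2y1 + 2y2 + 4y3 ≥ 10
  y1, y2, y3 ≥ 0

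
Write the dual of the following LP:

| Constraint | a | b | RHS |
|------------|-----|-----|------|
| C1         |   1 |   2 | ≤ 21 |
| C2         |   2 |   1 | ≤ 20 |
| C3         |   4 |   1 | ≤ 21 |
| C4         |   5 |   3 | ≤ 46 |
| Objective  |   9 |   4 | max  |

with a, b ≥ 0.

Primal max cᵀx s.t. Ax ≤ b, x ≥ 0  →  Dual min bᵀy s.t. Aᵀy ≥ c, y ≥ 0.

Minimize: z = 21y1 + 20y2 + 21y3 + 46y4

Subject to:
  y1 + 2y2 + 4y3 + 5y4 ≥ 9
  2y1 + y2 + y3 + 3y4 ≥ 4
  y1, y2, y3, y4 ≥ 0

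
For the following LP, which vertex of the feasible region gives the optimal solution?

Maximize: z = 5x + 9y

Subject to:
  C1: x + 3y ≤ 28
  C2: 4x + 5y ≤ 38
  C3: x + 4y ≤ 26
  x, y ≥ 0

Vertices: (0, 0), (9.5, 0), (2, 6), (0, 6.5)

Evaluate the objective at each vertex of the feasible region:
  z(0, 0) = 0
  z(9.5, 0) = 47.5
  z(2, 6) = 64  ←
  z(0, 6.5) = 58.5
The maximum is at x = 2, y = 6.

(2, 6)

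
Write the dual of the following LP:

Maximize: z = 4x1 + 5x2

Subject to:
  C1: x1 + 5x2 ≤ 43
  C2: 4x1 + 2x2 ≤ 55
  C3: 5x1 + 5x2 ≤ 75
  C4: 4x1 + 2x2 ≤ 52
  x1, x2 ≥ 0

Primal max cᵀx s.t. Ax ≤ b, x ≥ 0  →  Dual min bᵀy s.t. Aᵀy ≥ c, y ≥ 0.

Minimize: z = 43y1 + 55y2 + 75y3 + 52y4

Subject to:
  y1 + 4y2 + 5y3 + 4y4 ≥ 4
  5y1 + 2y2 + 5y3 + 2y4 ≥ 5
  y1, y2, y3, y4 ≥ 0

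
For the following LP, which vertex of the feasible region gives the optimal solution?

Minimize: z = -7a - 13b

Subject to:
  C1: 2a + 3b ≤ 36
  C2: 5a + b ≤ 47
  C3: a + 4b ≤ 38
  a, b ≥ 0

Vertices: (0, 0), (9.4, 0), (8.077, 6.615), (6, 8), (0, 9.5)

Evaluate the objective at each vertex of the feasible region:
  z(0, 0) = 0
  z(9.4, 0) = -65.8
  z(8.077, 6.615) = -142.5
  z(6, 8) = -146  ←
  z(0, 9.5) = -123.5
The minimum is at a = 6, b = 8.

(6, 8)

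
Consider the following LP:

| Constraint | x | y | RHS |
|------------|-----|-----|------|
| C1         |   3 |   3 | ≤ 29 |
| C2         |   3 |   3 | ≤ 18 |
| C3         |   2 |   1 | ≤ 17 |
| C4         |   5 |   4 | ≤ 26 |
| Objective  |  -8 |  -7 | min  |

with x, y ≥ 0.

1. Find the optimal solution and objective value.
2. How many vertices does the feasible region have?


1. x = 2, y = 4, z = -44
2. 4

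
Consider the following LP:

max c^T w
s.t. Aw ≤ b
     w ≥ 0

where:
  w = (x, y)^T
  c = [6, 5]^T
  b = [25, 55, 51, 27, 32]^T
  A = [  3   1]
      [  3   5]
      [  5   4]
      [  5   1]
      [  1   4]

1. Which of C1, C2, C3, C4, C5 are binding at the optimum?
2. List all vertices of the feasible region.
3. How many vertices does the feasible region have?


1. C4, C5
2. (0, 0), (5.4, 0), (4, 7), (0, 8)
3. 4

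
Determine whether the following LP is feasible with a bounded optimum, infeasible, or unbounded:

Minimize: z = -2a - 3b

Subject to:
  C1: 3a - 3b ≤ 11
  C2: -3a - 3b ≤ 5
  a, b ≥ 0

Unbounded (objective can decrease without bound)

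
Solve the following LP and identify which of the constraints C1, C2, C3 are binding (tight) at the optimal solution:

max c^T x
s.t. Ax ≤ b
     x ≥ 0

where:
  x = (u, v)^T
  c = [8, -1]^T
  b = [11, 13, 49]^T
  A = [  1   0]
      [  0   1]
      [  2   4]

At u = 11, v = 0, compute slack b - a·x for each constraint:
  C1: 11 − 11 = 0  (binding)
  C2: 13 − 0 = 13  (slack)
  C3: 49 − 22 = 27  (slack)

Optimal: u = 11, v = 0
Binding: C1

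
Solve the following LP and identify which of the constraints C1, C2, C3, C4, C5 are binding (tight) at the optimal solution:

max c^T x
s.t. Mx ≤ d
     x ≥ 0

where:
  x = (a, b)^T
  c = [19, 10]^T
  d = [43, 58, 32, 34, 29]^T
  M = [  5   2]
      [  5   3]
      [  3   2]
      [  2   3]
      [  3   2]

At a = 7, b = 4, compute slack b - a·x for each constraint:
  C1: 43 − 43 = 0  (binding)
  C2: 58 − 47 = 11  (slack)
  C3: 32 − 29 = 3  (slack)
  C4: 34 − 26 = 8  (slack)
  C5: 29 − 29 = 0  (binding)

Optimal: a = 7, b = 4
Binding: C1, C5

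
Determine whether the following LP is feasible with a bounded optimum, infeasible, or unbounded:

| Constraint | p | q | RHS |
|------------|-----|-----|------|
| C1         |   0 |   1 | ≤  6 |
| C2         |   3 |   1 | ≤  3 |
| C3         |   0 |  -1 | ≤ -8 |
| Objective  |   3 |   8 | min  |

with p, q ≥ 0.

Infeasible (no feasible solution exists)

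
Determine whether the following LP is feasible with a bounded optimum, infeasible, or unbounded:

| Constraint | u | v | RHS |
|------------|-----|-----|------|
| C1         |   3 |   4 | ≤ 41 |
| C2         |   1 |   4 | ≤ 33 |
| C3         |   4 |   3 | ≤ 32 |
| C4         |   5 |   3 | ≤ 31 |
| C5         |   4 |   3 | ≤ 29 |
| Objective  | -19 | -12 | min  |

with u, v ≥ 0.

Feasible with a bounded optimal solution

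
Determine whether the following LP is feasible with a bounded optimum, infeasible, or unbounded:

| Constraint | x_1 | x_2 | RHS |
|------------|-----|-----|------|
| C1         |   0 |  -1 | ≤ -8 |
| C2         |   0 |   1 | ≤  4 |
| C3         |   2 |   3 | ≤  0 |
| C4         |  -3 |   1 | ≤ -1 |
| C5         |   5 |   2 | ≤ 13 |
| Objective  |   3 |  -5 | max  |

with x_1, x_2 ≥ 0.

Infeasible (no feasible solution exists)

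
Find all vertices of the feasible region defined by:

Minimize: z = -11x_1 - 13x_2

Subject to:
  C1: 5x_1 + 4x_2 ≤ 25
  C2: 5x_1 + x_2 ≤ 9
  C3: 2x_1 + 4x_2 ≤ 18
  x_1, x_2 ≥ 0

(0, 0), (1.8, 0), (1, 4), (0, 4.5)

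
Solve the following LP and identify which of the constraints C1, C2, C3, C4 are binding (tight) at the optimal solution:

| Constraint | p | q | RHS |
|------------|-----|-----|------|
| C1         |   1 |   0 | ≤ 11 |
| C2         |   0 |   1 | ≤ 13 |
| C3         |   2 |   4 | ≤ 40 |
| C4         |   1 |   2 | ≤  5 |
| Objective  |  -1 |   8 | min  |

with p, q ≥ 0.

At p = 5, q = 0, compute slack b - a·x for each constraint:
  C1: 11 − 5 = 6  (slack)
  C2: 13 − 0 = 13  (slack)
  C3: 40 − 10 = 30  (slack)
  C4: 5 − 5 = 0  (binding)

Optimal: p = 5, q = 0
Binding: C4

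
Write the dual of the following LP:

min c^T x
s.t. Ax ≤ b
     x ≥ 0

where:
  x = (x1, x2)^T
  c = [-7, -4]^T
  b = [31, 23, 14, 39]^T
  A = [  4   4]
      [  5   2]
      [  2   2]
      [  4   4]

Primal min cᵀx s.t. Ax ≤ b, x ≥ 0  →  Dual max −bᵀy s.t. Aᵀy ≥ −c, y ≥ 0.

Maximize: z = -31y1 - 23y2 - 14y3 - 39y4

Subject to:
  4y1 + 5y2 + 2y3 + 4y4 ≥ 7
  4y1 + 2y2 + 2y3 + 4y4 ≥ 4
  y1, y2, y3, y4 ≥ 0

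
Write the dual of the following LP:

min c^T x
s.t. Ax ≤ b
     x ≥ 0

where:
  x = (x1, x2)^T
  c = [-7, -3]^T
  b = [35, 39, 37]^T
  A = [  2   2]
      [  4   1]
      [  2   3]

Primal min cᵀx s.t. Ax ≤ b, x ≥ 0  →  Dual max −bᵀy s.t. Aᵀy ≥ −c, y ≥ 0.

Maximize: z = -35y1 - 39y2 - 37y3

Subject to:
  2y1 + 4y2 + 2y3 ≥ 7
  2y1 + y2 + 3y3 ≥ 3
  y1, y2, y3 ≥ 0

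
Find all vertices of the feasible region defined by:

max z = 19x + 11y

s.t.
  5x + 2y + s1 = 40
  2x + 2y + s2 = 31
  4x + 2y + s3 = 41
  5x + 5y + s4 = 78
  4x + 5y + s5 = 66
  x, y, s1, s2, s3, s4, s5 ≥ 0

(0, 0), (8, 0), (4, 10), (0, 13.2)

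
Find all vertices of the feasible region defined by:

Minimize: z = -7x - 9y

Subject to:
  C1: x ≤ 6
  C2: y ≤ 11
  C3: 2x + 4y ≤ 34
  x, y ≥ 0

(0, 0), (6, 0), (6, 5.5), (0, 8.5)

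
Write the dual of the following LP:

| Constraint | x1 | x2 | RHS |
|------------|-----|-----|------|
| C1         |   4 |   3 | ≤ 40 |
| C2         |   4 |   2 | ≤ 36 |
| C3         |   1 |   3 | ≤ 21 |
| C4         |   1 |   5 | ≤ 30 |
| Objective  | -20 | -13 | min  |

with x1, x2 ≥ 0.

Primal min cᵀx s.t. Ax ≤ b, x ≥ 0  →  Dual max −bᵀy s.t. Aᵀy ≥ −c, y ≥ 0.

Maximize: z = -40y1 - 36y2 - 21y3 - 30y4

Subject to:
  4y1 + 4y2 + y3 + y4 ≥ 20
  3y1 + 2y2 + 3y3 + 5y4 ≥ 13
  y1, y2, y3, y4 ≥ 0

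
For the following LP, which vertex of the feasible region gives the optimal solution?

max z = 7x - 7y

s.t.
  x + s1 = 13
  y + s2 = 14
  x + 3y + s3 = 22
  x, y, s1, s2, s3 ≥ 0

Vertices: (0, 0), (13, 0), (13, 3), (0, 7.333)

Evaluate the objective at each vertex of the feasible region:
  z(0, 0) = 0
  z(13, 0) = 91  ←
  z(13, 3) = 70
  z(0, 7.333) = -51.33
The maximum is at x = 13, y = 0.

(13, 0)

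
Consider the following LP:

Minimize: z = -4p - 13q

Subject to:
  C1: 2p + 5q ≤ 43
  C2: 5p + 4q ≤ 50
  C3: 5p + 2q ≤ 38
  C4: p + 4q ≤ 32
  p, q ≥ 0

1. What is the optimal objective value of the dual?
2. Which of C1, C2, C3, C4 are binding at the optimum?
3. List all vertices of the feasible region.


1. -107
2. C1, C4
3. (0, 0), (7.6, 0), (5.2, 6), (4.588, 6.765), (4, 7), (0, 8)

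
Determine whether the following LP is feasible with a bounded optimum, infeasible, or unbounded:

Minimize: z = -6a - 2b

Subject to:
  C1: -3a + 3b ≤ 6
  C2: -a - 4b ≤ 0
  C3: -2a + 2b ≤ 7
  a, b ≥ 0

Unbounded (objective can decrease without bound)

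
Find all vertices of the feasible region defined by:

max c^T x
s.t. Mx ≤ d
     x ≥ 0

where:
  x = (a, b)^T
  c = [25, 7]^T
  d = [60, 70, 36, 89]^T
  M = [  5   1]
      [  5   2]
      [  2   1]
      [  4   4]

(0, 0), (12, 0), (10, 10), (8.5, 13.75), (0, 22.25)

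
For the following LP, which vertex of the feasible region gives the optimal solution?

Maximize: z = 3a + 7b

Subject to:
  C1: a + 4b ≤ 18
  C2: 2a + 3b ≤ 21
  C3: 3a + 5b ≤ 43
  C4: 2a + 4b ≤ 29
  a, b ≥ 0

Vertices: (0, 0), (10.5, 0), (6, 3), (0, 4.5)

Evaluate the objective at each vertex of the feasible region:
  z(0, 0) = 0
  z(10.5, 0) = 31.5
  z(6, 3) = 39  ←
  z(0, 4.5) = 31.5
The maximum is at a = 6, b = 3.

(6, 3)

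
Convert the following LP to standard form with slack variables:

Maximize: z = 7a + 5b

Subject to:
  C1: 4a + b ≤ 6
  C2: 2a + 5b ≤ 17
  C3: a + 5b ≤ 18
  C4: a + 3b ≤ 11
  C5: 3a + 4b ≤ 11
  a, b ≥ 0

max z = 7a + 5b

s.t.
  4a + b + s1 = 6
  2a + 5b + s2 = 17
  a + 5b + s3 = 18
  a + 3b + s4 = 11
  3a + 4b + s5 = 11
  a, b, s1, s2, s3, s4, s5 ≥ 0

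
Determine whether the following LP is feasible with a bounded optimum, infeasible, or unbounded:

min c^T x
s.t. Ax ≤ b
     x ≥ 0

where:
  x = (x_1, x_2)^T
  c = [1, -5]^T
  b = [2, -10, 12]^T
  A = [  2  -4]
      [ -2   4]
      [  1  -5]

Infeasible (no feasible solution exists)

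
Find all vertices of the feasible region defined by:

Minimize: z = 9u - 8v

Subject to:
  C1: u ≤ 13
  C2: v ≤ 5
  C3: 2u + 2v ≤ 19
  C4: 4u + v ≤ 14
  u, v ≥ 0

(0, 0), (3.5, 0), (2.25, 5), (0, 5)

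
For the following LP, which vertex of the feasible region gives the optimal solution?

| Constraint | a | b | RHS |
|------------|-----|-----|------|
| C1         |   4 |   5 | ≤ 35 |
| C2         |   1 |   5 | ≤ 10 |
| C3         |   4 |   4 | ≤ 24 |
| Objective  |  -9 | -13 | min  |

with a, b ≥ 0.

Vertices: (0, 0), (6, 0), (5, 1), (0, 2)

Evaluate the objective at each vertex of the feasible region:
  z(0, 0) = 0
  z(6, 0) = -54
  z(5, 1) = -58  ←
  z(0, 2) = -26
The minimum is at a = 5, b = 1.

(5, 1)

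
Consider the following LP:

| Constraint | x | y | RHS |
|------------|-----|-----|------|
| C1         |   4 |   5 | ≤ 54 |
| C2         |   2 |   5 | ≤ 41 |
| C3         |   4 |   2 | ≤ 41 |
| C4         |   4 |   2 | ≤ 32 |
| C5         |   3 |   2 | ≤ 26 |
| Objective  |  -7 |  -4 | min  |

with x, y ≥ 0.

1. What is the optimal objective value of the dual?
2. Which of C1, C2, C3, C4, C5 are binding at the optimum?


1. -58
2. C4, C5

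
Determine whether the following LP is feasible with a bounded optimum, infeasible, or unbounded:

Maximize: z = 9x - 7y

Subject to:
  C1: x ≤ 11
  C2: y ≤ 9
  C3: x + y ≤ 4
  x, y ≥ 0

Feasible with a bounded optimal solution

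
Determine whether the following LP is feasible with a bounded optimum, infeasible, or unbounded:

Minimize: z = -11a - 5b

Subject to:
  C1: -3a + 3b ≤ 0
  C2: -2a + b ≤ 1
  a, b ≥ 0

Unbounded (objective can decrease without bound)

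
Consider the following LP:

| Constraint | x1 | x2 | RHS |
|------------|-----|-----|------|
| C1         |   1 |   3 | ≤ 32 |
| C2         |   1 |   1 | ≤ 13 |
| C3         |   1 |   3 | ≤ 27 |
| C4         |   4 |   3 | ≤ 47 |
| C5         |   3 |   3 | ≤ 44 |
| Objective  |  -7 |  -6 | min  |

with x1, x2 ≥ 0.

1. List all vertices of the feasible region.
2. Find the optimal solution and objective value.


1. (0, 0), (11.75, 0), (8, 5), (6, 7), (0, 9)
2. x1 = 8, x2 = 5, z = -86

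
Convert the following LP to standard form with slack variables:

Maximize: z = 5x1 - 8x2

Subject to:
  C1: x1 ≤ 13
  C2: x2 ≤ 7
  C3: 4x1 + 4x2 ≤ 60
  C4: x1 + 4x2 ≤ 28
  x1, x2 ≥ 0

max z = 5x1 - 8x2

s.t.
  x1 + s1 = 13
  x2 + s2 = 7
  4x1 + 4x2 + s3 = 60
  x1 + 4x2 + s4 = 28
  x1, x2, s1, s2, s3, s4 ≥ 0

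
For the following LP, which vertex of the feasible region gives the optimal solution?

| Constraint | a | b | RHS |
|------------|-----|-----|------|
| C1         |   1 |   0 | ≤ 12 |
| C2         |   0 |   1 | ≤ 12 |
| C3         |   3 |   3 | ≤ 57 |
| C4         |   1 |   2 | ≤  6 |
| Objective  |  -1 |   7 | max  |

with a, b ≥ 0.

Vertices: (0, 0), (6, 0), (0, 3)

Evaluate the objective at each vertex of the feasible region:
  z(0, 0) = 0
  z(6, 0) = -6
  z(0, 3) = 21  ←
The maximum is at a = 0, b = 3.

(0, 3)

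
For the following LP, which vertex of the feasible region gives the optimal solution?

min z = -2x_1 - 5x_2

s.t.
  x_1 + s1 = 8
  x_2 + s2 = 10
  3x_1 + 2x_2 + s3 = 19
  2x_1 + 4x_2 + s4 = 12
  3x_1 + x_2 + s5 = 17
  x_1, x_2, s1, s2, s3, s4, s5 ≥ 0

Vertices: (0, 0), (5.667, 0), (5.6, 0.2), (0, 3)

Evaluate the objective at each vertex of the feasible region:
  z(0, 0) = 0
  z(5.667, 0) = -11.33
  z(5.6, 0.2) = -12.2
  z(0, 3) = -15  ←
The minimum is at x_1 = 0, x_2 = 3.

(0, 3)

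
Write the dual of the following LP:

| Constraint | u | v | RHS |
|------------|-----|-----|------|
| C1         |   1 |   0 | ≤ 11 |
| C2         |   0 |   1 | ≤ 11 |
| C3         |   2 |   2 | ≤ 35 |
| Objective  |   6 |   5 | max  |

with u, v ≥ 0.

Primal max cᵀx s.t. Ax ≤ b, x ≥ 0  →  Dual min bᵀy s.t. Aᵀy ≥ c, y ≥ 0.

Minimize: z = 11y1 + 11y2 + 35y3

Subject to:
  y1 + 2y3 ≥ 6
  y2 + 2y3 ≥ 5
  y1, y2, y3 ≥ 0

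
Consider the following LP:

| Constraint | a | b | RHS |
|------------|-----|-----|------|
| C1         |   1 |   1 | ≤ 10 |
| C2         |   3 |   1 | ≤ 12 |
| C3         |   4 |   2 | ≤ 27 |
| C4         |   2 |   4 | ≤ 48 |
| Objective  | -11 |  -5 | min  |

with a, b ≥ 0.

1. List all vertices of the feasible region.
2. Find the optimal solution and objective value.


1. (0, 0), (4, 0), (1, 9), (0, 10)
2. a = 1, b = 9, z = -56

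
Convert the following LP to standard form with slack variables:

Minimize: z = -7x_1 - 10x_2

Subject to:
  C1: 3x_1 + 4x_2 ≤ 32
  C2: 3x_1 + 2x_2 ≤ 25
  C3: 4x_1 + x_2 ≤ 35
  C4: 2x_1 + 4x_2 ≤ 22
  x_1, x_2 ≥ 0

min z = -7x_1 - 10x_2

s.t.
  3x_1 + 4x_2 + s1 = 32
  3x_1 + 2x_2 + s2 = 25
  4x_1 + x_2 + s3 = 35
  2x_1 + 4x_2 + s4 = 22
  x_1, x_2, s1, s2, s3, s4 ≥ 0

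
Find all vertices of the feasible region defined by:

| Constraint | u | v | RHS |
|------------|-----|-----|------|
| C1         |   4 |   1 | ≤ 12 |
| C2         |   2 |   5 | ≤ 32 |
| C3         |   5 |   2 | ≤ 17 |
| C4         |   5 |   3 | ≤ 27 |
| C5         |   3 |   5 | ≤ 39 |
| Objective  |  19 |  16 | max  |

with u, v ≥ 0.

(0, 0), (3, 0), (2.333, 2.667), (1, 6), (0, 6.4)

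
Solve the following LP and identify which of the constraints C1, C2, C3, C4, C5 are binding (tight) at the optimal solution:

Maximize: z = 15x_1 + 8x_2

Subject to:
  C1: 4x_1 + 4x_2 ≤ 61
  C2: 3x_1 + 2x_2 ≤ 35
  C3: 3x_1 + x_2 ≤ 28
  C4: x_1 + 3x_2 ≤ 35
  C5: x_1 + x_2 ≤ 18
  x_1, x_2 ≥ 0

At x_1 = 7, x_2 = 7, compute slack b - a·x for each constraint:
  C1: 61 − 56 = 5  (slack)
  C2: 35 − 35 = 0  (binding)
  C3: 28 − 28 = 0  (binding)
  C4: 35 − 28 = 7  (slack)
  C5: 18 − 14 = 4  (slack)

Optimal: x_1 = 7, x_2 = 7
Binding: C2, C3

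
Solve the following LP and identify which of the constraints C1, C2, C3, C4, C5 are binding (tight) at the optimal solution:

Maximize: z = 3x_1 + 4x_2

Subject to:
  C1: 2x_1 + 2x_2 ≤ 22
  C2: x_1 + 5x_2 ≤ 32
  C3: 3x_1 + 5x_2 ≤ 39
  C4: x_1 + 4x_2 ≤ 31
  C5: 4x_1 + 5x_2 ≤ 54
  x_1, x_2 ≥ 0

At x_1 = 8, x_2 = 3, compute slack b - a·x for each constraint:
  C1: 22 − 22 = 0  (binding)
  C2: 32 − 23 = 9  (slack)
  C3: 39 − 39 = 0  (binding)
  C4: 31 − 20 = 11  (slack)
  C5: 54 − 47 = 7  (slack)

Optimal: x_1 = 8, x_2 = 3
Binding: C1, C3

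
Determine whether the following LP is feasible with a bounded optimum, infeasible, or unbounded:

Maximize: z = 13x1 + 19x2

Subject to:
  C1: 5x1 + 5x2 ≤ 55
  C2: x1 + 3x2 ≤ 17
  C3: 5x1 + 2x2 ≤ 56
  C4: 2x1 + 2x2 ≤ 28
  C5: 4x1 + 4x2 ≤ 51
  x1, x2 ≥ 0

Feasible with a bounded optimal solution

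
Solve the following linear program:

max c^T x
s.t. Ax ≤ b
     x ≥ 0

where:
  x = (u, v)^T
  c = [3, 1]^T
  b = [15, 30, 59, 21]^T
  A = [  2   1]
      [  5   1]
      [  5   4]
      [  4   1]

Evaluate the objective at each vertex of the feasible region:
  z(0, 0) = 0
  z(5.25, 0) = 15.75
  z(3, 9) = 18  ←
  z(0.3333, 14.33) = 15.33
  z(0, 14.75) = 14.75
The maximum is at u = 3, v = 9.

u = 3, v = 9, z = 18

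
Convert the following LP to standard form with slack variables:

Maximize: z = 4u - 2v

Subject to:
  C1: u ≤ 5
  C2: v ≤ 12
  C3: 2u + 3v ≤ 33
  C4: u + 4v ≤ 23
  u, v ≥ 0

max z = 4u - 2v

s.t.
  u + s1 = 5
  v + s2 = 12
  2u + 3v + s3 = 33
  u + 4v + s4 = 23
  u, v, s1, s2, s3, s4 ≥ 0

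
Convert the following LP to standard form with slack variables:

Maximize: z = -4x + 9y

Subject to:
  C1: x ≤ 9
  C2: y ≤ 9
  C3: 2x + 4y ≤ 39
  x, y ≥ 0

max z = -4x + 9y

s.t.
  x + s1 = 9
  y + s2 = 9
  2x + 4y + s3 = 39
  x, y, s1, s2, s3 ≥ 0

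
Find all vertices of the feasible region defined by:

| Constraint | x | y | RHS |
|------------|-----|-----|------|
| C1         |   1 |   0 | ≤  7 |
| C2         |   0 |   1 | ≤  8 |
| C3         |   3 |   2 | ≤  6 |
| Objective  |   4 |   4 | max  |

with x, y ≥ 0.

(0, 0), (2, 0), (0, 3)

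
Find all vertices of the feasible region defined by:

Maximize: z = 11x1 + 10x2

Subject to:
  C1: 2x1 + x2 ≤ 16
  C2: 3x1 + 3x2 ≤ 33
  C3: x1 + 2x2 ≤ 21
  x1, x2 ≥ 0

(0, 0), (8, 0), (5, 6), (1, 10), (0, 10.5)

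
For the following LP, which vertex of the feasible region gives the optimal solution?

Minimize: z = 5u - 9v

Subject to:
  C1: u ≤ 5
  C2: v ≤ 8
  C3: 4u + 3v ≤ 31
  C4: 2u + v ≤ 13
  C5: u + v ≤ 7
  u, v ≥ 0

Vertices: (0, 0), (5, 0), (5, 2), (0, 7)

Evaluate the objective at each vertex of the feasible region:
  z(0, 0) = 0
  z(5, 0) = 25
  z(5, 2) = 7
  z(0, 7) = -63  ←
The minimum is at u = 0, v = 7.

(0, 7)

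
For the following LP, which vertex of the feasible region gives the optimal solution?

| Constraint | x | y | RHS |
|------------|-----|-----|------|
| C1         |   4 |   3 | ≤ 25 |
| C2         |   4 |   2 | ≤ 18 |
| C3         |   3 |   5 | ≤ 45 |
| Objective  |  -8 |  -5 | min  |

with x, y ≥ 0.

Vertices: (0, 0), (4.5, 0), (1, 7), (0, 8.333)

Evaluate the objective at each vertex of the feasible region:
  z(0, 0) = 0
  z(4.5, 0) = -36
  z(1, 7) = -43  ←
  z(0, 8.333) = -41.67
The minimum is at x = 1, y = 7.

(1, 7)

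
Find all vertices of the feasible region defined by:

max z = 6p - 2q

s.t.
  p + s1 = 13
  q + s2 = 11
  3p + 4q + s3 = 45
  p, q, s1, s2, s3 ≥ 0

(0, 0), (13, 0), (13, 1.5), (0.3333, 11), (0, 11)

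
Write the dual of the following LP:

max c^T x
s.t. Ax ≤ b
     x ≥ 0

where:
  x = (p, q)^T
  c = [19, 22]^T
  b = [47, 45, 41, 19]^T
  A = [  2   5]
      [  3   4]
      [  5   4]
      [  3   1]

Primal max cᵀx s.t. Ax ≤ b, x ≥ 0  →  Dual min bᵀy s.t. Aᵀy ≥ c, y ≥ 0.

Minimize: z = 47y1 + 45y2 + 41y3 + 19y4

Subject to:
  2y1 + 3y2 + 5y3 + 3y4 ≥ 19
  5y1 + 4y2 + 4y3 + y4 ≥ 22
  y1, y2, y3, y4 ≥ 0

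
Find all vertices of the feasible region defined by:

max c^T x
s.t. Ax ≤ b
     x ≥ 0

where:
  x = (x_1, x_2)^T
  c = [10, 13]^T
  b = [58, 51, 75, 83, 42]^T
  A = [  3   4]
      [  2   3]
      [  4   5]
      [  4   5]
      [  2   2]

(0, 0), (18.75, 0), (10, 7), (0, 14.5)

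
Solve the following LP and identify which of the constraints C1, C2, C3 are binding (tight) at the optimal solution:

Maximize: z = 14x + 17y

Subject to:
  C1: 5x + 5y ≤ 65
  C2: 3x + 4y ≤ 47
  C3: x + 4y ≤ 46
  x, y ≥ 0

At x = 5, y = 8, compute slack b - a·x for each constraint:
  C1: 65 − 65 = 0  (binding)
  C2: 47 − 47 = 0  (binding)
  C3: 46 − 37 = 9  (slack)

Optimal: x = 5, y = 8
Binding: C1, C2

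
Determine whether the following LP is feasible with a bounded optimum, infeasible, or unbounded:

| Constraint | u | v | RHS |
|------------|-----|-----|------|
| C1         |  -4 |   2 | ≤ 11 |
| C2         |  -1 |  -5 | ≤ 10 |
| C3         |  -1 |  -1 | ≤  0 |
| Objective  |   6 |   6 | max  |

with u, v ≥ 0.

Unbounded (objective can increase without bound)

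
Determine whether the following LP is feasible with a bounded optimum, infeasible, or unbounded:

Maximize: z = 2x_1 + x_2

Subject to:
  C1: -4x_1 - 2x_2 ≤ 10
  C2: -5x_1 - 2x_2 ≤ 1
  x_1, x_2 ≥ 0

Unbounded (objective can increase without bound)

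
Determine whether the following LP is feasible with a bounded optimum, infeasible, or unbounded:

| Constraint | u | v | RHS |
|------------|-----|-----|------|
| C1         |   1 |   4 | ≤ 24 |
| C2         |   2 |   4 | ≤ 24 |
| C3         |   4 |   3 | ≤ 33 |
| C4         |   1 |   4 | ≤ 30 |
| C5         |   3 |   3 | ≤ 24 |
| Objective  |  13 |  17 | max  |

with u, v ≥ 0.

Feasible with a bounded optimal solution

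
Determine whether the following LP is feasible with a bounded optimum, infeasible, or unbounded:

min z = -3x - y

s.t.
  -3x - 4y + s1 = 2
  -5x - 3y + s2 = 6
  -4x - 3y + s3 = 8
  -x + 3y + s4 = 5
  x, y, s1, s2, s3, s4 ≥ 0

Unbounded (objective can decrease without bound)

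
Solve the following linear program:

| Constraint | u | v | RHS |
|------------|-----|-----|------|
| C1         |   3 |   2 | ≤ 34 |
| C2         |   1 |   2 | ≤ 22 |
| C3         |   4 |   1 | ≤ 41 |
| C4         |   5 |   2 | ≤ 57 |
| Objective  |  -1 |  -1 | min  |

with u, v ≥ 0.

Evaluate the objective at each vertex of the feasible region:
  z(0, 0) = 0
  z(10.25, 0) = -10.25
  z(9.6, 2.6) = -12.2
  z(6, 8) = -14  ←
  z(0, 11) = -11
The minimum is at u = 6, v = 8.

u = 6, v = 8, z = -14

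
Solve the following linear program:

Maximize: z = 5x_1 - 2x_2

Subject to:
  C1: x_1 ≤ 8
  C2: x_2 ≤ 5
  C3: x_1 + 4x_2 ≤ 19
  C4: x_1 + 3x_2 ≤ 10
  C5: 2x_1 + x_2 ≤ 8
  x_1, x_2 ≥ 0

Evaluate the objective at each vertex of the feasible region:
  z(0, 0) = 0
  z(4, 0) = 20  ←
  z(2.8, 2.4) = 9.2
  z(0, 3.333) = -6.667
The maximum is at x_1 = 4, x_2 = 0.

x_1 = 4, x_2 = 0, z = 20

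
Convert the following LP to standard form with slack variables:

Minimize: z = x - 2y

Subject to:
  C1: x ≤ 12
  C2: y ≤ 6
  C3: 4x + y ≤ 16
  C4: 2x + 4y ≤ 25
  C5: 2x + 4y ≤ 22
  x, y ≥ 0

min z = x - 2y

s.t.
  x + s1 = 12
  y + s2 = 6
  4x + y + s3 = 16
  2x + 4y + s4 = 25
  2x + 4y + s5 = 22
  x, y, s1, s2, s3, s4, s5 ≥ 0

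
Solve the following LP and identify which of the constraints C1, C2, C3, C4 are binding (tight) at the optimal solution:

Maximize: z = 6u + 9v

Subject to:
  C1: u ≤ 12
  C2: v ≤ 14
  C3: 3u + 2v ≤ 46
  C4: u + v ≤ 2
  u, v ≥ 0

At u = 0, v = 2, compute slack b - a·x for each constraint:
  C1: 12 − 0 = 12  (slack)
  C2: 14 − 2 = 12  (slack)
  C3: 46 − 4 = 42  (slack)
  C4: 2 − 2 = 0  (binding)

Optimal: u = 0, v = 2
Binding: C4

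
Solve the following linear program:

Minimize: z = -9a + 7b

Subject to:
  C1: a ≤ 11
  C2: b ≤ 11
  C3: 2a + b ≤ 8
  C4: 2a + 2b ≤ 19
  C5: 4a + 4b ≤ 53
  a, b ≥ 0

Evaluate the objective at each vertex of the feasible region:
  z(0, 0) = 0
  z(4, 0) = -36  ←
  z(0, 8) = 56
The minimum is at a = 4, b = 0.

a = 4, b = 0, z = -36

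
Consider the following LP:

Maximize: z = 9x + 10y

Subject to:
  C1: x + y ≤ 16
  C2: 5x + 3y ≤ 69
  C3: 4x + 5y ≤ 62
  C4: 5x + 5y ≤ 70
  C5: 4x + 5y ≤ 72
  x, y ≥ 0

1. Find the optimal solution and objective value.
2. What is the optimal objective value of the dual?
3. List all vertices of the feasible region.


1. x = 8, y = 6, z = 132
2. 132
3. (0, 0), (13.8, 0), (13.5, 0.5), (8, 6), (0, 12.4)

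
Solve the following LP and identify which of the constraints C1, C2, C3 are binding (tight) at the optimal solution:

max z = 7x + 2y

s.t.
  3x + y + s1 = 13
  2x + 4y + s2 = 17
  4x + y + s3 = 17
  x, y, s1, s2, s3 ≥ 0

At x = 4, y = 1, compute slack b - a·x for each constraint:
  C1: 13 − 13 = 0  (binding)
  C2: 17 − 12 = 5  (slack)
  C3: 17 − 17 = 0  (binding)

Optimal: x = 4, y = 1
Binding: C1, C3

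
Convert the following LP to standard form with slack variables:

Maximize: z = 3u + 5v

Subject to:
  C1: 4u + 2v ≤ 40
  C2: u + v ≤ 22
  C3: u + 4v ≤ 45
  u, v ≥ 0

max z = 3u + 5v

s.t.
  4u + 2v + s1 = 40
  u + v + s2 = 22
  u + 4v + s3 = 45
  u, v, s1, s2, s3 ≥ 0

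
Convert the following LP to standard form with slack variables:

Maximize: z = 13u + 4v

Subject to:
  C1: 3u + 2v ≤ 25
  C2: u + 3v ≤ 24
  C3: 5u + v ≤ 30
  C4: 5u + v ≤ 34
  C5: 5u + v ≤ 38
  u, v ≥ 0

max z = 13u + 4v

s.t.
  3u + 2v + s1 = 25
  u + 3v + s2 = 24
  5u + v + s3 = 30
  5u + v + s4 = 34
  5u + v + s5 = 38
  u, v, s1, s2, s3, s4, s5 ≥ 0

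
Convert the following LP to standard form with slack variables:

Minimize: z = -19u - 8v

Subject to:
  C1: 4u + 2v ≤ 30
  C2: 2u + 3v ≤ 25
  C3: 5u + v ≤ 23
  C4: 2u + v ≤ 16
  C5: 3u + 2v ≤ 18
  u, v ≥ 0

min z = -19u - 8v

s.t.
  4u + 2v + s1 = 30
  2u + 3v + s2 = 25
  5u + v + s3 = 23
  2u + v + s4 = 16
  3u + 2v + s5 = 18
  u, v, s1, s2, s3, s4, s5 ≥ 0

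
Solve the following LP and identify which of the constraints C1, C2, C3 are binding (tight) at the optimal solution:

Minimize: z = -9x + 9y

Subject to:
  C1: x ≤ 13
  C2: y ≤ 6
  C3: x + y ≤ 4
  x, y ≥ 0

At x = 4, y = 0, compute slack b - a·x for each constraint:
  C1: 13 − 4 = 9  (slack)
  C2: 6 − 0 = 6  (slack)
  C3: 4 − 4 = 0  (binding)

Optimal: x = 4, y = 0
Binding: C3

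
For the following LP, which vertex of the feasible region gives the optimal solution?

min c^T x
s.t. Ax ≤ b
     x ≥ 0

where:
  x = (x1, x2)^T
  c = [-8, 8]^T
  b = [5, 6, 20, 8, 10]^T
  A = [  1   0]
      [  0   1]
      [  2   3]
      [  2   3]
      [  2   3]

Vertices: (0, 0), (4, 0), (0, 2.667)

Evaluate the objective at each vertex of the feasible region:
  z(0, 0) = 0
  z(4, 0) = -32  ←
  z(0, 2.667) = 21.33
The minimum is at x1 = 4, x2 = 0.

(4, 0)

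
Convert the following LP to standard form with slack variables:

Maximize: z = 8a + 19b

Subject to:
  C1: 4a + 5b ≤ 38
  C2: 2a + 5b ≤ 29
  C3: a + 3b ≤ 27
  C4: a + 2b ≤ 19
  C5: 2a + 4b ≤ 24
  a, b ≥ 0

max z = 8a + 19b

s.t.
  4a + 5b + s1 = 38
  2a + 5b + s2 = 29
  a + 3b + s3 = 27
  a + 2b + s4 = 19
  2a + 4b + s5 = 24
  a, b, s1, s2, s3, s4, s5 ≥ 0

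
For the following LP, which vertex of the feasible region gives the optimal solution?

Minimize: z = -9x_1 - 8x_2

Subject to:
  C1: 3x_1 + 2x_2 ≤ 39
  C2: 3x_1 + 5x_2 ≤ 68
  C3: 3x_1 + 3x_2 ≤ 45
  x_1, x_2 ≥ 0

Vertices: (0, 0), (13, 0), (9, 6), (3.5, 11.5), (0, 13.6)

Evaluate the objective at each vertex of the feasible region:
  z(0, 0) = 0
  z(13, 0) = -117
  z(9, 6) = -129  ←
  z(3.5, 11.5) = -123.5
  z(0, 13.6) = -108.8
The minimum is at x_1 = 9, x_2 = 6.

(9, 6)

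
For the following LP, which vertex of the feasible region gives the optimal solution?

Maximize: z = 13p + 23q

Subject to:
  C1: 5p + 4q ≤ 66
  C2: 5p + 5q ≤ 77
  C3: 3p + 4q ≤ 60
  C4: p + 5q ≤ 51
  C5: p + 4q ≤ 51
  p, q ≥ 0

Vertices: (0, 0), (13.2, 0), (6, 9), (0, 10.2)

Evaluate the objective at each vertex of the feasible region:
  z(0, 0) = 0
  z(13.2, 0) = 171.6
  z(6, 9) = 285  ←
  z(0, 10.2) = 234.6
The maximum is at p = 6, q = 9.

(6, 9)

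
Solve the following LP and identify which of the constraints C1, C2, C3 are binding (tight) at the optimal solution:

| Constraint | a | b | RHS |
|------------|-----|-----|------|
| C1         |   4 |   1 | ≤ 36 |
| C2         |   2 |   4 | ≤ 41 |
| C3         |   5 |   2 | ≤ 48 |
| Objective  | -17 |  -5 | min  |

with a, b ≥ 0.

At a = 8, b = 4, compute slack b - a·x for each constraint:
  C1: 36 − 36 = 0  (binding)
  C2: 41 − 32 = 9  (slack)
  C3: 48 − 48 = 0  (binding)

Optimal: a = 8, b = 4
Binding: C1, C3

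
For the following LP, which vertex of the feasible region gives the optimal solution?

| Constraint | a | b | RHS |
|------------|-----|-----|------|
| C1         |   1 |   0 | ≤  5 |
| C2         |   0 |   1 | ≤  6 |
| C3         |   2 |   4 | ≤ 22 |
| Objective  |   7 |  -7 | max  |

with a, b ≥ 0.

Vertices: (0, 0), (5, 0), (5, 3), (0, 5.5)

Evaluate the objective at each vertex of the feasible region:
  z(0, 0) = 0
  z(5, 0) = 35  ←
  z(5, 3) = 14
  z(0, 5.5) = -38.5
The maximum is at a = 5, b = 0.

(5, 0)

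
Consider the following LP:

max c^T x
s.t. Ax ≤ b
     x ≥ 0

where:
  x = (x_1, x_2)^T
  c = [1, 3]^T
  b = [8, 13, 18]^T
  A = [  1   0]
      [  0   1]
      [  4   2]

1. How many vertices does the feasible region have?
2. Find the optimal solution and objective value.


1. 3
2. x_1 = 0, x_2 = 9, z = 27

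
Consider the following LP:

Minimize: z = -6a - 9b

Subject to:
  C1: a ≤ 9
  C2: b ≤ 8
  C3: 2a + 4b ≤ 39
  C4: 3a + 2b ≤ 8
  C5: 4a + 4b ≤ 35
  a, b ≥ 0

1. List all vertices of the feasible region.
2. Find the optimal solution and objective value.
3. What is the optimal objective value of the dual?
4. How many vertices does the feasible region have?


1. (0, 0), (2.667, 0), (0, 4)
2. a = 0, b = 4, z = -36
3. -36
4. 3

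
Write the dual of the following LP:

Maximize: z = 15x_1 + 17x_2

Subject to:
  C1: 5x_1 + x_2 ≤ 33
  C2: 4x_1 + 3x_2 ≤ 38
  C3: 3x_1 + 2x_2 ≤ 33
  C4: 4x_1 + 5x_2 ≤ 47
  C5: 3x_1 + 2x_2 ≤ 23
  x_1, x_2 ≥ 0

Primal max cᵀx s.t. Ax ≤ b, x ≥ 0  →  Dual min bᵀy s.t. Aᵀy ≥ c, y ≥ 0.

Minimize: z = 33y1 + 38y2 + 33y3 + 47y4 + 23y5

Subject to:
  5y1 + 4y2 + 3y3 + 4y4 + 3y5 ≥ 15
  y1 + 3y2 + 2y3 + 5y4 + 2y5 ≥ 17
  y1, y2, y3, y4, y5 ≥ 0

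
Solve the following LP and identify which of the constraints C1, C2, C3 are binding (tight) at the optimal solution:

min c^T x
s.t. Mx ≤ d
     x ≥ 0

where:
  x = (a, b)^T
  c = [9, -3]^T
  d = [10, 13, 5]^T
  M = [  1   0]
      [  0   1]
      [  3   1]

At a = 0, b = 5, compute slack b - a·x for each constraint:
  C1: 10 − 0 = 10  (slack)
  C2: 13 − 5 = 8  (slack)
  C3: 5 − 5 = 0  (binding)

Optimal: a = 0, b = 5
Binding: C3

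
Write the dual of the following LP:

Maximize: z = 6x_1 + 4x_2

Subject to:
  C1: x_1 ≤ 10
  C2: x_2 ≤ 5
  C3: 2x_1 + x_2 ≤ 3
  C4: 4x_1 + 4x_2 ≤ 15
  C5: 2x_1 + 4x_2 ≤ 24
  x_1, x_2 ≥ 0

Primal max cᵀx s.t. Ax ≤ b, x ≥ 0  →  Dual min bᵀy s.t. Aᵀy ≥ c, y ≥ 0.

Minimize: z = 10y1 + 5y2 + 3y3 + 15y4 + 24y5

Subject to:
  y1 + 2y3 + 4y4 + 2y5 ≥ 6
  y2 + y3 + 4y4 + 4y5 ≥ 4
  y1, y2, y3, y4, y5 ≥ 0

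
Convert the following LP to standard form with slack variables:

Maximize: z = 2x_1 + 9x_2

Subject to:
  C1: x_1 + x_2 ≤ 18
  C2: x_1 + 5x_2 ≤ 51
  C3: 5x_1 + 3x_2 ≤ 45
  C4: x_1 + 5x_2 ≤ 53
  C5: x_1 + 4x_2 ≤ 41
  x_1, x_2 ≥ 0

max z = 2x_1 + 9x_2

s.t.
  x_1 + x_2 + s1 = 18
  x_1 + 5x_2 + s2 = 51
  5x_1 + 3x_2 + s3 = 45
  x_1 + 5x_2 + s4 = 53
  x_1 + 4x_2 + s5 = 41
  x_1, x_2, s1, s2, s3, s4, s5 ≥ 0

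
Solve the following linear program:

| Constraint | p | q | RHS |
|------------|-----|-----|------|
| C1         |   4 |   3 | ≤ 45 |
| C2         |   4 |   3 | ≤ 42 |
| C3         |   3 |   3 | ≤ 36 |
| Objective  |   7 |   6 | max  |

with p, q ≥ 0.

Evaluate the objective at each vertex of the feasible region:
  z(0, 0) = 0
  z(10.5, 0) = 73.5
  z(6, 6) = 78  ←
  z(0, 12) = 72
The maximum is at p = 6, q = 6.

p = 6, q = 6, z = 78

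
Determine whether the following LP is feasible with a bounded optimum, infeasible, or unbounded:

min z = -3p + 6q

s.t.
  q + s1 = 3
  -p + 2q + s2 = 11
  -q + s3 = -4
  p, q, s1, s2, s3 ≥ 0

Infeasible (no feasible solution exists)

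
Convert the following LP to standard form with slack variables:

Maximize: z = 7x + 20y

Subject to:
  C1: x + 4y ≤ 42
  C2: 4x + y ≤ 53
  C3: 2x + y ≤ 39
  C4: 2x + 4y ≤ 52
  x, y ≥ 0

max z = 7x + 20y

s.t.
  x + 4y + s1 = 42
  4x + y + s2 = 53
  2x + y + s3 = 39
  2x + 4y + s4 = 52
  x, y, s1, s2, s3, s4 ≥ 0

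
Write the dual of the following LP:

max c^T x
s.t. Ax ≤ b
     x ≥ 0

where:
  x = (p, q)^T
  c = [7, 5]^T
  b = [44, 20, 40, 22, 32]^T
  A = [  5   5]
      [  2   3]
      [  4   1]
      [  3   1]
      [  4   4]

Primal max cᵀx s.t. Ax ≤ b, x ≥ 0  →  Dual min bᵀy s.t. Aᵀy ≥ c, y ≥ 0.

Minimize: z = 44y1 + 20y2 + 40y3 + 22y4 + 32y5

Subject to:
  5y1 + 2y2 + 4y3 + 3y4 + 4y5 ≥ 7
  5y1 + 3y2 + y3 + y4 + 4y5 ≥ 5
  y1, y2, y3, y4, y5 ≥ 0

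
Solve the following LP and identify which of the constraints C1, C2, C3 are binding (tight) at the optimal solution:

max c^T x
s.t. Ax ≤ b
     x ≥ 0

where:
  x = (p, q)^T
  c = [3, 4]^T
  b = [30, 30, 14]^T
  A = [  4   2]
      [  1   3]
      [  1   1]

At p = 3, q = 9, compute slack b - a·x for each constraint:
  C1: 30 − 30 = 0  (binding)
  C2: 30 − 30 = 0  (binding)
  C3: 14 − 12 = 2  (slack)

Optimal: p = 3, q = 9
Binding: C1, C2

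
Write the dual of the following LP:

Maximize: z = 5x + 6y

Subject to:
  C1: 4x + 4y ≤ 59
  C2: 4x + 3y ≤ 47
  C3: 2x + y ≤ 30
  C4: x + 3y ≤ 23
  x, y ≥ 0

Primal max cᵀx s.t. Ax ≤ b, x ≥ 0  →  Dual min bᵀy s.t. Aᵀy ≥ c, y ≥ 0.

Minimize: z = 59y1 + 47y2 + 30y3 + 23y4

Subject to:
  4y1 + 4y2 + 2y3 + y4 ≥ 5
  4y1 + 3y2 + y3 + 3y4 ≥ 6
  y1, y2, y3, y4 ≥ 0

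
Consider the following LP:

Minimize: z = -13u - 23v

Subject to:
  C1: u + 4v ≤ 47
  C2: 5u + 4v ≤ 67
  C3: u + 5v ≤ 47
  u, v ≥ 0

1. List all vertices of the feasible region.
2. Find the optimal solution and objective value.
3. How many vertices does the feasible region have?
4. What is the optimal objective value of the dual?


1. (0, 0), (13.4, 0), (7, 8), (0, 9.4)
2. u = 7, v = 8, z = -275
3. 4
4. -275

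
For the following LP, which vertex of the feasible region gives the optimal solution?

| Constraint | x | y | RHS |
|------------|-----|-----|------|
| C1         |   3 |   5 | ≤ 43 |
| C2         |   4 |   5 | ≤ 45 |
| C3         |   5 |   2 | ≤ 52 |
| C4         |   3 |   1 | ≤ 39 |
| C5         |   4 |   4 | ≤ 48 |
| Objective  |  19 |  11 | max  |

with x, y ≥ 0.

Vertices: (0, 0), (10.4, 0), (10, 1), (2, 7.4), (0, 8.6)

Evaluate the objective at each vertex of the feasible region:
  z(0, 0) = 0
  z(10.4, 0) = 197.6
  z(10, 1) = 201  ←
  z(2, 7.4) = 119.4
  z(0, 8.6) = 94.6
The maximum is at x = 10, y = 1.

(10, 1)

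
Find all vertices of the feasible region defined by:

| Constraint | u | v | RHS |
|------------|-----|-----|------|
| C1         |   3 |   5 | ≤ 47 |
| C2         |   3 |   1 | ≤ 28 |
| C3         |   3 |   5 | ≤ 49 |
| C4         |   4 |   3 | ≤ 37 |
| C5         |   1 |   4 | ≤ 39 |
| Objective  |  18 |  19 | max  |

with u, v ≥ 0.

(0, 0), (9.25, 0), (4, 7), (0, 9.4)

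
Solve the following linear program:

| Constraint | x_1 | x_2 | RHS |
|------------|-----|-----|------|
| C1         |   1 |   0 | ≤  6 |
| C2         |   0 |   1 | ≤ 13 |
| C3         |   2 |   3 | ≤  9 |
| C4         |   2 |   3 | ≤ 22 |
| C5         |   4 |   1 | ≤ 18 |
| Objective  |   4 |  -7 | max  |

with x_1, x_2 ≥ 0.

Evaluate the objective at each vertex of the feasible region:
  z(0, 0) = 0
  z(4.5, 0) = 18  ←
  z(0, 3) = -21
The maximum is at x_1 = 4.5, x_2 = 0.

x_1 = 4.5, x_2 = 0, z = 18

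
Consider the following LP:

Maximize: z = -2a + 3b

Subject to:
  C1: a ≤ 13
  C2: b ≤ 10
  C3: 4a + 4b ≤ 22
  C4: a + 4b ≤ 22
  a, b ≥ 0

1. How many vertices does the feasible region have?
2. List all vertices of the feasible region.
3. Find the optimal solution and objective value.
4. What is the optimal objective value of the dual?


1. 3
2. (0, 0), (5.5, 0), (0, 5.5)
3. a = 0, b = 5.5, z = 16.5
4. 16.5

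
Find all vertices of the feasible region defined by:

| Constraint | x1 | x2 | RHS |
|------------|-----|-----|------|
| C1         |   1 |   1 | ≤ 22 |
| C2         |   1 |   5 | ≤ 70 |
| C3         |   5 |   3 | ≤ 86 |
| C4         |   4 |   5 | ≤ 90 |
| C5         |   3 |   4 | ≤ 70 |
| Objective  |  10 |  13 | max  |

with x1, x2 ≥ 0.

(0, 0), (17.2, 0), (12.31, 8.154), (10, 10), (6.364, 12.73), (0, 14)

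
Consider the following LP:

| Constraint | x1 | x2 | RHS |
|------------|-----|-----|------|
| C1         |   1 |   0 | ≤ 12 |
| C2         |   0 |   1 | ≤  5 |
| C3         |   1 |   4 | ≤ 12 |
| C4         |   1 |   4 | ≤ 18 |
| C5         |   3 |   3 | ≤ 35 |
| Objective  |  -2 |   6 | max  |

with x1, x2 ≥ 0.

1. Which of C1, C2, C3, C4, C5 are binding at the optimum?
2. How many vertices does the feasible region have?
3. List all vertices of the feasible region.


1. C3
2. 4
3. (0, 0), (11.67, 0), (11.56, 0.1111), (0, 3)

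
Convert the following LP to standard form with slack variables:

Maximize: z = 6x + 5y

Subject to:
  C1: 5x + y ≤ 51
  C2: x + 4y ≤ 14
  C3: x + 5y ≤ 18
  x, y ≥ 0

max z = 6x + 5y

s.t.
  5x + y + s1 = 51
  x + 4y + s2 = 14
  x + 5y + s3 = 18
  x, y, s1, s2, s3 ≥ 0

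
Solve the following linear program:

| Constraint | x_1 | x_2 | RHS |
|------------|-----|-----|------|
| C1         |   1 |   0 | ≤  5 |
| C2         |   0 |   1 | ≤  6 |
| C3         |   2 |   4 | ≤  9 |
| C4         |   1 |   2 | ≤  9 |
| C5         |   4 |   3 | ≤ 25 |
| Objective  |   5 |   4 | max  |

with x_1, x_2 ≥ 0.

Evaluate the objective at each vertex of the feasible region:
  z(0, 0) = 0
  z(4.5, 0) = 22.5  ←
  z(0, 2.25) = 9
The maximum is at x_1 = 4.5, x_2 = 0.

x_1 = 4.5, x_2 = 0, z = 22.5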